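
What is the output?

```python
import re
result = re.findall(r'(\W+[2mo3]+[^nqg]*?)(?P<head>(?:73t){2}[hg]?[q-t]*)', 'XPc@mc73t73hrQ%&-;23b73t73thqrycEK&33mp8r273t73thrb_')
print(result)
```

`findall` packs the 2 group values into a tuple for every match.

[('@mc73t73hrQ%&-;23b', '73t73thqr'), ('&33mp8r2', '73t73thr')]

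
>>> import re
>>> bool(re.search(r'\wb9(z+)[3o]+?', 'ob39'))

False

The pattern matches a word character, then the literal 'b9'; then one or more of a literal 'z' (captured); then one or more of one of [3o] (lazy).
`re.search` tries every starting position until one works.
Here nothing in the string fits, so the call returns None, and `bool(None)` is False.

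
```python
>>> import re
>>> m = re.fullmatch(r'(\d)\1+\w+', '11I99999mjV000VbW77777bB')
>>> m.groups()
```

The match spans [0:24] → '11I99999mjV000VbW77777bB'.
Captured: group 1 = '1'.

('1',)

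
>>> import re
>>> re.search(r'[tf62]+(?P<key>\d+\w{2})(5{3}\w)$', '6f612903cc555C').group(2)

'555C'

The pattern matches one or more of one of [tf62]; then one or more of a digit, then exactly 2 of a word character (captured as 'key'); then exactly 3 of a literal '5', then a word character (captured); then anchored at the end.
`re.search` scans for the first position where the pattern succeeds.
The match spans [0:14] → '6f612903cc555C'.
Captured: group 1 = '12903cc', group 2 = '555C'.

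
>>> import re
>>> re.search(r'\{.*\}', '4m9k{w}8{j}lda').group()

`re.search` scans for the first position where the pattern succeeds.
The match spans [4:11] → '{w}8{j}'.

'{w}8{j}'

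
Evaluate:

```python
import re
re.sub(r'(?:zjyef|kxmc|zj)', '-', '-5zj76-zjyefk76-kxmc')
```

Branches in `(...|...)` are attempted left-to-right; the first branch that allows the whole pattern to succeed is taken.
Every occurrence is swapped for '-'.

'-5-76--k76--'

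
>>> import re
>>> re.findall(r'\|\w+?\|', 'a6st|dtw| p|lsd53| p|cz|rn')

Since nothing is captured, `findall` lists the 3 matched substrings directly.

['|dtw|', '|lsd53|', '|cz|']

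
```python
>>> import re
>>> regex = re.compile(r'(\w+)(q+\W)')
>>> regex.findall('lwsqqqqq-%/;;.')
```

[('lwsqqqq', 'q-')]

The pattern matches one or more of a word character (captured); then one or more of the literal 'q', then a non-word character (captured).
Scanning left to right: at [0:9] match 'lwsqqqqq-', groups = ('lwsqqqq', 'q-').
2 groups means the one result is a tuple of 2 captured strings — 1 here.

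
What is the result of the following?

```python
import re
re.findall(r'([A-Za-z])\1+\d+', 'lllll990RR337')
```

A backreference is literal: `\1` must see the identical characters the first group matched.
Matches: at [0:8] match 'lllll990', group 1 = 'l'; at [8:13] match 'RR337', group 1 = 'R'.
`findall` collects group 1 from each match (2 total).

['l', 'R']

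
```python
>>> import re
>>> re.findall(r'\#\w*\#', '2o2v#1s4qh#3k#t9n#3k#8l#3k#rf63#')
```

No capturing groups, so `findall` returns the 4 full match strings.

['#1s4qh#', '#t9n#', '#8l#', '#rf63#']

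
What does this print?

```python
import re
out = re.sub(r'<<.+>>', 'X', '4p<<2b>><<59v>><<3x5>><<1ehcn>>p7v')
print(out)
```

Every occurrence is swapped for 'X'.

4pXp7v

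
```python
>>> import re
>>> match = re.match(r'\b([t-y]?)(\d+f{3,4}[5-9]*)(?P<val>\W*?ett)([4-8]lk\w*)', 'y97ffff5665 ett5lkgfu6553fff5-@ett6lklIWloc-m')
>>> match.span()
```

(0, 29)

The pattern matches a word boundary (`\b`, zero-width); then optionally a character in [t-y] (captured); then one or more of a digit, then 3 to 4 of the literal 'f', then zero or more of a character in [5-9] (captured); then zero or more of a non-word character (lazy), then the literal 'et', then the literal 't' (captured as 'val'); then a character in [4-8], then the literal 'lk', then zero or more of a word character (captured).
`re.match` only tries the pattern at the start of the string.
The match spans [0:29] → 'y97ffff5665 ett5lkgfu6553fff5'.
Captured: group 1 = 'y', group 2 = '97ffff5665', group 3 = ' ett', group 4 = '5lkgfu6553fff5'.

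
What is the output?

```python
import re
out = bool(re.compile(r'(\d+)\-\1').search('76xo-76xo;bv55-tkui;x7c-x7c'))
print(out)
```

False

After group 1 captures some text, `\1` only succeeds where that same text appears again.
`re.search` tries every starting position until one works.
Here the pattern never matches, so the call returns None, and `bool(None)` is False.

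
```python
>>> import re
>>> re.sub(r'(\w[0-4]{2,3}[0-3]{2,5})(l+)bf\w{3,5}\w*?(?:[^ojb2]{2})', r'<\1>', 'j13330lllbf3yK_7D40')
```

'<j13330>0'

This matches a word character, then 2 to 3 of a character in [0-4], then 2 to 5 of a character in [0-3] (captured); then one or more of a literal 'l' (captured); then the literal 'bf', then 3 to 5 of a word character, then zero or more of a word character (lazy); then exactly 2 of any character except [ojb2] (non-capturing group).
With the lazy modifier that quantifier settles for the fewest repetitions that let the rest of the pattern succeed (the atoms after it are unaffected and can still be greedy).
Matches: at [0:18] → 'j13330lllbf3yK_7D4'.
Each match is replaced using the text its own group 1 captured.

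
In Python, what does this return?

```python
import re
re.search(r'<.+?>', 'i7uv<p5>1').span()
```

`search` walks the string left to right and returns the first match it finds.
The match spans [4:8] → '<p5>'.

(4, 8)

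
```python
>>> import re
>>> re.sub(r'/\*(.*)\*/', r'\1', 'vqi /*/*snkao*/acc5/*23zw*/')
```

Matches: at [4:27] → '/*/*snkao*/acc5/*23zw*/'.
`\1` in the replacement pulls in group 1's text for each match.

'vqi /*snkao*/acc5/*23zw'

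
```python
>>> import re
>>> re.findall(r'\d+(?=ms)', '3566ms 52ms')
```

['3566', '52']

The `(?=…)`/`(?<=…)` assertion just peeks at neighbouring text; it doesn't advance the match position.
Walking the string: at [0:4] → '3566'; at [7:9] → '52'.
No capturing groups, so `findall` returns the 2 full match strings.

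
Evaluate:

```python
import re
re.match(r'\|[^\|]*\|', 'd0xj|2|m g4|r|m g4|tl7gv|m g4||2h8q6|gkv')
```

With `match`, the pattern is implicitly anchored at the beginning.
Here the pattern fails at index 0, so the call returns None.

None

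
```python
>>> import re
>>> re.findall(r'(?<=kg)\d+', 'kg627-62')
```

['627']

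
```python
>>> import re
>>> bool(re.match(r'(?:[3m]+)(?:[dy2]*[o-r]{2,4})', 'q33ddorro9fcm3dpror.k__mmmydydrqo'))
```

`re.match` only tries the pattern at the start of the string.
Here the pattern fails at index 0, so the call returns None, and `bool(None)` is False.

False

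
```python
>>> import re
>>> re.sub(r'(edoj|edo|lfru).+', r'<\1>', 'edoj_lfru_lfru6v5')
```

'<edoj>'

`|` is ordered: at each position the engine commits to the first alternative that works.
`\1` in the replacement pulls in group 1's text for each match.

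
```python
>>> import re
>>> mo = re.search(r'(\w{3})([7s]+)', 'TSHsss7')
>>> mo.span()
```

(0, 7)

Pattern: exactly 3 of a word character (captured); then one or more of one of [7s] (captured).
`re.search` scans for the first position where the pattern succeeds.
The match spans [0:7] → 'TSHsss7'.
Captured: group 1 = 'TSH', group 2 = 'sss7'.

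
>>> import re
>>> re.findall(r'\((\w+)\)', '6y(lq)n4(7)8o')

Walking the string: at [2:6] match '(lq)', group 1 = 'lq'; at [8:11] match '(7)', group 1 = '7'.
`findall` collects group 1 from each match (2 total).

['lq', '7']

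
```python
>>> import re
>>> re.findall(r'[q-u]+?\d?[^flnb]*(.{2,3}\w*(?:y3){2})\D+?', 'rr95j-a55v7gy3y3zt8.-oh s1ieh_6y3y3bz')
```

['_6y3y3']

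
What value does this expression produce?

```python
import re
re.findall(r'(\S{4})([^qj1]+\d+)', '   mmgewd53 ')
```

[('mmge', 'wd53')]

2 groups means the one result is a tuple of 2 captured strings — 1 here.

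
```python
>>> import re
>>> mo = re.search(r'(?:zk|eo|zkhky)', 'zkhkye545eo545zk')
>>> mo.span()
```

(0, 2)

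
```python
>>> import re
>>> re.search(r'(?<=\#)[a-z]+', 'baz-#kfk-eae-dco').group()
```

'kfk'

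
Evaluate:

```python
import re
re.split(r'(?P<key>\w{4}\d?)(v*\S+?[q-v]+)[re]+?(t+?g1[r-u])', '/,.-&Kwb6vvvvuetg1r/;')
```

['/,.-&', 'Kwb6', 'vvvvu', 'tg1r', '/;']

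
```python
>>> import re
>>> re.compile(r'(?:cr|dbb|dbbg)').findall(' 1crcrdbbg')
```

['cr', 'cr', 'dbb']

Alternation tries branches left to right and keeps the first one that lets the overall match succeed at that position.
Since nothing is captured, `findall` lists the 3 matched substrings directly.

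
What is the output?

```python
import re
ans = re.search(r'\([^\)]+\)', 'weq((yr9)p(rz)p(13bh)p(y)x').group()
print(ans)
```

((yr9)

`re.search` scans for the first position where the pattern succeeds.
The match spans [3:9] → '((yr9)'.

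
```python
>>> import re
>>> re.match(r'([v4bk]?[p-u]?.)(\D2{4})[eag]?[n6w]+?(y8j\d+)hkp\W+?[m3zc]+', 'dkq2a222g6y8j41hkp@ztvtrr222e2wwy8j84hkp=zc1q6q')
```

None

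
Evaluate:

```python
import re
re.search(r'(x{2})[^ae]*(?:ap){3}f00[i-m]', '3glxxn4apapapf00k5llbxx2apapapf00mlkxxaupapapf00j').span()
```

(3, 17)

The pattern matches exactly 2 of a literal 'x' (captured); then zero or more of any character except [ae], then the literal 'ap' repeated 3 times; then the literal 'f00', then a character in [i-m].
`re.search` scans for the first position where the pattern succeeds.
The match spans [3:17] → 'xxn4apapapf00k'.
Captured: group 1 = 'xx'.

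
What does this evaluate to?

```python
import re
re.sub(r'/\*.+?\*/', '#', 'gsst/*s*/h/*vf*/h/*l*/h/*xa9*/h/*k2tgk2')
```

'gsst#h#h#h#h/*k2tgk2'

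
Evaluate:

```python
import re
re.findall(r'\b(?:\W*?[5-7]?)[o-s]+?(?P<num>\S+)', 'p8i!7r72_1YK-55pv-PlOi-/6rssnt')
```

['8i!7r72_1YK-55pv-PlOi-/6rssnt']

Pattern: a word boundary (`\b`, zero-width); then zero or more of a non-word character (lazy), then optionally a character in [5-7] (non-capturing group); then one or more of a character in [o-s] (lazy); then one or more of a non-whitespace character (captured as 'num').
Walking the string: at [0:30] match 'p8i!7r72_1YK-55pv-PlOi-/6rssnt', group 1 = '8i!7r72_1YK-55pv-PlOi-/6rssnt'.
Because there's exactly one group, `findall` drops the full match and keeps group 1 from the one hit.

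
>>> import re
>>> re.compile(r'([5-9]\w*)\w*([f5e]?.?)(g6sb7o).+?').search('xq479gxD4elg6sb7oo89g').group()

'79gxD4elg6sb7oo'

The `?` after the quantifier makes it lazy — it takes as little as possible before letting the rest of the pattern try.
The match spans [3:18] → '79gxD4elg6sb7oo'.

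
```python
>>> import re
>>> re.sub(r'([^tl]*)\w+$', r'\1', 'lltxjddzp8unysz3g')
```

''

The pattern matches zero or more of any character except [tl] (captured); then one or more of a word character; then anchored at the end.
`\1` in the replacement pulls in group 1's text for each match.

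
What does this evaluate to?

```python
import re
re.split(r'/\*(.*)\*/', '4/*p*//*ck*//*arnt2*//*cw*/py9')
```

['4', 'p*//*ck*//*arnt2*//*cw', 'py9']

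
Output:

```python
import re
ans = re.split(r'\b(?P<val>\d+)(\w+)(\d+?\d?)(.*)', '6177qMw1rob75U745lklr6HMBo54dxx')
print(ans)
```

Pattern: a word boundary (`\b`, zero-width); then one or more of a digit (captured as 'val'); then one or more of a word character (captured); then one or more of a digit (lazy), then optionally a digit (captured); then zero or more of any character (captured).
With a capturing group present, the delimiter's captured portion is kept in the result list.

['', '6177', 'qMw1rob75U745lklr6HMBo5', '4', 'dxx', '']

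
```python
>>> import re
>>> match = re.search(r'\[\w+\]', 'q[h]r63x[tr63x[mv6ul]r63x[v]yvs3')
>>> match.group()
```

'[h]'

`re.search` tries every starting position until one works.
The match spans [1:4] → '[h]'.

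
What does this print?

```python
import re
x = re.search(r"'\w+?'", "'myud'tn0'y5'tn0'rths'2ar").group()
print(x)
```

'myud'

Unlike `match`, `search` isn't anchored — it looks for the pattern anywhere in the string.
The match spans [0:6] → "'myud'".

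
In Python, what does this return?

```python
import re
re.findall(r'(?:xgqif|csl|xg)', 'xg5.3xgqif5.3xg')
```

Alternation isn't longest-match — the leftmost alternative that fits at this position is chosen.
Scanning left to right: at [0:2] → 'xg'; at [5:10] → 'xgqif'; at [13:15] → 'xg'.
No capturing groups, so `findall` returns the 3 full match strings.

['xg', 'xgqif', 'xg']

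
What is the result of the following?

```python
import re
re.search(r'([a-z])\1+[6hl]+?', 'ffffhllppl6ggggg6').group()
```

`\1` has to match the exact text group 1 already captured.
Unlike `match`, `search` isn't anchored — it looks for the pattern anywhere in the string.
The match spans [0:5] → 'ffffh'.
Captured: group 1 = 'f'.

'ffffh'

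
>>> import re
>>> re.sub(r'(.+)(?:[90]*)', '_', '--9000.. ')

'_'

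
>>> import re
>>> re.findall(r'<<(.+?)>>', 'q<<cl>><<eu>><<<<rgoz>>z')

A non-greedy quantifier consumes as few characters as it can — just enough that the remainder of the pattern still matches from where it stops; whatever follows it matches normally.
With a single group, `findall` returns only what that group captured — 3 items.

['cl', 'eu', '<<rgoz']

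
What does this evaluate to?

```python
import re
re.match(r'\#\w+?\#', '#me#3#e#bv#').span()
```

(0, 4)

With `match`, the pattern is implicitly anchored at the beginning.
The match spans [0:4] → '#me#'.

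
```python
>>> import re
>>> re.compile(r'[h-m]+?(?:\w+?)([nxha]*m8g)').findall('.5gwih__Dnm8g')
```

Pattern: one or more of a character in [h-m] (lazy); then one or more of a word character (lazy) (non-capturing group); then zero or more of one of [nxha], then the literal 'm8g' (captured).
Because the quantifier is non-greedy, it stops expanding at the earliest point where the rest of the pattern can succeed.
Scanning left to right: at [4:13] match 'ih__Dnm8g', group 1 = 'nm8g'.
One capturing group, so `findall` returns just the captured substring from the one match — 1 in all.

['nm8g']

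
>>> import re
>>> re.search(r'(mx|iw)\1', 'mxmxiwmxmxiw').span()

(0, 4)

A backreference is literal: `\1` must see the identical characters the first group matched.
The match spans [0:4] → 'mxmx'.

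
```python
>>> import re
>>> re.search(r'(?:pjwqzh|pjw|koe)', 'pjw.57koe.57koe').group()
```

`re.search` scans for the first position where the pattern succeeds.
The match spans [0:3] → 'pjw'.

'pjw'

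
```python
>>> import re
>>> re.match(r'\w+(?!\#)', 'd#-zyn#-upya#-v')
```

None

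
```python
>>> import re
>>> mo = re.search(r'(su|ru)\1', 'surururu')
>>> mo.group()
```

'ruru'

`\1` is not a pattern — it's the concrete string captured by group 1, re-applied verbatim.
`search` walks the string left to right and returns the first match it finds.
The match spans [2:6] → 'ruru'.
Captured: group 1 = 'ru'.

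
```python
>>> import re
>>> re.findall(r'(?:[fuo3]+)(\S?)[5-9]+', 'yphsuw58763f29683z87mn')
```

['w', '2', 'z']

This matches one or more of one of [fuo3] (non-capturing group); then optionally a non-whitespace character (captured); then one or more of a character in [5-9].
Scanning left to right: at [4:10] match 'uw5876', group 1 = 'w'; at [10:16] match '3f2968', group 1 = '2'; at [16:20] match '3z87', group 1 = 'z'.
Because there's exactly one group, `findall` drops the full match and keeps group 1 from each hit.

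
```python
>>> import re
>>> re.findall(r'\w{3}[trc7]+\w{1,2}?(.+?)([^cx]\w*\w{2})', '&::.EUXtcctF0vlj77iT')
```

This matches exactly 3 of a word character, then one or more of one of [trc7], then 1 to 2 of a word character (lazy); then one or more of any character (lazy) (captured); then any character except [cx], then zero or more of a word character, then exactly 2 of a word character (captured).
2 groups means the one result is a tuple of 2 captured strings — 1 here.

[('0', 'vlj77iT')]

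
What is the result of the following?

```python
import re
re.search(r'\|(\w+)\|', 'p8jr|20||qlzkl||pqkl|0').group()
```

'|20|'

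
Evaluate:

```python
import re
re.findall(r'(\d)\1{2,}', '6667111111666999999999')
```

`\1` is not a pattern — it's the concrete string captured by group 1, re-applied verbatim.
Because there's exactly one group, `findall` drops the full match and keeps group 1 from each hit.

['6', '1', '6', '9']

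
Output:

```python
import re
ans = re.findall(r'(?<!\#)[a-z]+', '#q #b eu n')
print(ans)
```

['eu', 'n']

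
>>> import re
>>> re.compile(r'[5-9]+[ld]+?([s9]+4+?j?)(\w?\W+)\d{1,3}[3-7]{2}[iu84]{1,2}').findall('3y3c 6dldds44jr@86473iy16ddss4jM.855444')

Pattern: one or more of a character in [5-9]; then one or more of one of [ld] (lazy); then one or more of one of [s9], then one or more of the literal '4' (lazy), then optionally a literal 'j' (captured); then optionally a word character, then one or more of a non-word character (captured); then 1 to 3 of a digit, then exactly 2 of a character in [3-7], then 1 to 2 of one of [iu84].
Scanning left to right: at [5:22] match '6dldds44jr@86473i', groups = ('s44j', 'r@'); at [24:39] match '6ddss4jM.855444', groups = ('ss4j', 'M.').
2 groups means each result is a tuple of 2 captured strings — 2 here.

[('s44j', 'r@'), ('ss4j', 'M.')]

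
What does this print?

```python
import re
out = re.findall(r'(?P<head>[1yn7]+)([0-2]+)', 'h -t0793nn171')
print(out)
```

[('nn17', '1')]

This matches one or more of one of [1yn7] (captured as 'head'); then one or more of a character in [0-2] (captured).
Multiple groups make `findall` return tuples — one 2-tuple for the one match.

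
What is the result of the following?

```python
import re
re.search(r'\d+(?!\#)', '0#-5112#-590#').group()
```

The negative lookahead/lookbehind blocks any match where the forbidden context is present.
`search` walks the string left to right and returns the first match it finds.
The match spans [3:6] → '511'.

'511'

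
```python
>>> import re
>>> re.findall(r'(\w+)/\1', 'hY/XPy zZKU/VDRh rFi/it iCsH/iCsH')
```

['i', 'iCsH']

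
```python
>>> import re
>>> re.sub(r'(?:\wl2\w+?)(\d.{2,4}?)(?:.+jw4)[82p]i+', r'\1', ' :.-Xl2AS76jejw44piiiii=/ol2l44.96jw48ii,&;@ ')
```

Pattern: a word character, then the literal 'l2', then one or more of a word character (lazy) (non-capturing group); then a digit, then 2 to 4 of any character (lazy) (captured); then one or more of any character, then the literal 'jw4' (non-capturing group); then one of [82p], then one or more of a literal 'i'.
A `+?`/`*?`/`{m,n}?` starts at its minimum and grows only as far as needed for what follows to match.
Matches: at [4:40] → 'Xl2AS76jejw44piiiii=/ol2l44.96jw48ii'.
The replacement refers to a captured group, so each match is rewritten using its own captured text.

' :.-76j,&;@ '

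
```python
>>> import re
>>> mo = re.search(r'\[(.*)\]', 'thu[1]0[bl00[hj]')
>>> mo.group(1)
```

'1]0[bl00[hj'

`re.search` tries every starting position until one works.
The match spans [3:16] → '[1]0[bl00[hj]'.
Captured: group 1 = '1]0[bl00[hj'.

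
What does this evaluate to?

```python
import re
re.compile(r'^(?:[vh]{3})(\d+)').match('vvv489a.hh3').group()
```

Pattern: anchored at the start of the string; then exactly 3 of one of [vh] (non-capturing group); then one or more of a digit (captured).
`re.match` won't scan ahead — the pattern has to work from the very first character.
The match spans [0:6] → 'vvv489'.
Captured: group 1 = '489'.

'vvv489'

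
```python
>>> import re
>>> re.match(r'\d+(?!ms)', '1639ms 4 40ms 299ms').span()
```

(0, 3)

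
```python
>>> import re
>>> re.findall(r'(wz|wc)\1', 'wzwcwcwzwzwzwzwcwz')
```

['wc', 'wz', 'wz']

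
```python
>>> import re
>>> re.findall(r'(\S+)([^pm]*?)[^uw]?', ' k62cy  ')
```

The pattern matches one or more of a non-whitespace character (captured); then zero or more of any character except [pm] (lazy) (captured); then optionally any character except [uw].
2 groups means the one result is a tuple of 2 captured strings — 1 here.

[('k62cy', '')]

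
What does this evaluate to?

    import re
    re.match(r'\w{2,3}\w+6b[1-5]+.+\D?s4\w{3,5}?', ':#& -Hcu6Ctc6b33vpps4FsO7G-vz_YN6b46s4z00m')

`re.match` won't scan ahead — the pattern has to work from the very first character.
Here the pattern fails at index 0, so the call returns None.

None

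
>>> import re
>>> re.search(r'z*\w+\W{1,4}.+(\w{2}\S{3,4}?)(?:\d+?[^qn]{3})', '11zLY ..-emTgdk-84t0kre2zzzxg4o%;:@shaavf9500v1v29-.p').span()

(0, 53)

The pattern matches zero or more of the literal 'z', then one or more of a word character, then 1 to 4 of a non-word character; then one or more of any character; then exactly 2 of a word character, then 3 to 4 of a non-whitespace character (lazy) (captured); then one or more of a digit (lazy), then exactly 3 of any character except [qn] (non-capturing group).
`re.search` tries every starting position until one works.
The match spans [0:53] → '11zLY ..-emTgdk-84t0kre2zzzxg4o%;:@shaavf9500v1v29-.p'.
Captured: group 1 = '0v1v2'.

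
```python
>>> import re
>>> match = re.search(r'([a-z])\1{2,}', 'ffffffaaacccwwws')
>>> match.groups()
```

The match spans [0:6] → 'ffffff'.
Captured: group 1 = 'f'.

('f',)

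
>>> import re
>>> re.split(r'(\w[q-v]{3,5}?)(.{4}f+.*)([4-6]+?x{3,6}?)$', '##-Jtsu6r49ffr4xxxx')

The group in the pattern means `split` returns the separators' captures alongside the pieces.

['##-', 'Jtsu', '6r49ffr', '4xxxx', '']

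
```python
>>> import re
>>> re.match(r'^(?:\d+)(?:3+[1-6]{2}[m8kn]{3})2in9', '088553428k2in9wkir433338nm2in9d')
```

With `match`, the pattern is implicitly anchored at the beginning.
Here the pattern fails at index 0, so the call returns None.

None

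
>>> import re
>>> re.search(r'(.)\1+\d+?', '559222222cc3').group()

'559'

`\1` has to match the exact text group 1 already captured.
`re.search` tries every starting position until one works.
The match spans [0:3] → '559'.
Captured: group 1 = '5'.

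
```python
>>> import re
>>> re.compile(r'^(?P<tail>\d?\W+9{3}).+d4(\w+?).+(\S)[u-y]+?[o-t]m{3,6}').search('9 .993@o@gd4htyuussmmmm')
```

Pattern: anchored at the start of the string; then optionally a digit, then one or more of a non-word character, then exactly 3 of the literal '9' (captured as 'tail'); then one or more of any character, then the literal 'd4'; then one or more of a word character (lazy) (captured); then one or more of any character; then a non-whitespace character (captured); then one or more of a character in [u-y] (lazy), then a character in [o-t], then 3 to 6 of the literal 'm'.
`re.search` scans for the first position where the pattern succeeds.
Here the pattern never matches, so the call returns None.

None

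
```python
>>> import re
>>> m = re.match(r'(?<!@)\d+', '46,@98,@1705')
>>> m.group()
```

'46'

A negative assertion filters positions out without eating any characters.
`re.match` won't scan ahead — the pattern has to work from the very first character.
The match spans [0:2] → '46'.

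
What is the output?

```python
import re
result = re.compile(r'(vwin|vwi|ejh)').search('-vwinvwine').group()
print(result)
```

The regex engine tests alternatives in the order written; an earlier branch that matches wins even if a later one would match more.
Unlike `match`, `search` isn't anchored — it looks for the pattern anywhere in the string.
The match spans [1:5] → 'vwin'.
Captured: group 1 = 'vwin'.

vwin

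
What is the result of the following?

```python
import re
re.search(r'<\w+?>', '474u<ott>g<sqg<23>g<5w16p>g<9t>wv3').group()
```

'<ott>'

The match spans [4:9] → '<ott>'.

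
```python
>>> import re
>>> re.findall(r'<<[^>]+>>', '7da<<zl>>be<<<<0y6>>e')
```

Since nothing is captured, `findall` lists the 2 matched substrings directly.

['<<zl>>', '<<<<0y6>>']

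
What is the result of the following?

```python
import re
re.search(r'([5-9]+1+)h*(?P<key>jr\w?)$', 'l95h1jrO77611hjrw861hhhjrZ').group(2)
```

'jrZ'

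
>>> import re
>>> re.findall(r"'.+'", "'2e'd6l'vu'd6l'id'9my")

["'2e'd6l'vu'd6l'id'"]

No capturing groups, so `findall` returns the 1 full match string.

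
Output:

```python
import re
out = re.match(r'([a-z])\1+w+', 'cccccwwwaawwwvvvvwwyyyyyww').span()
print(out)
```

(0, 8)

A backreference is literal: `\1` must see the identical characters the first group matched.
With `match`, the pattern is implicitly anchored at the beginning.
The match spans [0:8] → 'cccccwww'.
Captured: group 1 = 'c'.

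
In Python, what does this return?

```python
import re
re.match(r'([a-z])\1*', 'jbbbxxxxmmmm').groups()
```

The backreference `\1` re-matches whatever the first group consumed, character for character.
`re.match` won't scan ahead — the pattern has to work from the very first character.
The match spans [0:1] → 'j'.
Captured: group 1 = 'j'.

('j',)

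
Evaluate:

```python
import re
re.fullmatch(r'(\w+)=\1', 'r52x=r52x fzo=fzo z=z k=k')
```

None

`\1` is not a pattern — it's the concrete string captured by group 1, re-applied verbatim.
`re.fullmatch` requires the pattern to consume the entire string.
Here the pattern can't cover the whole string, so the call returns None.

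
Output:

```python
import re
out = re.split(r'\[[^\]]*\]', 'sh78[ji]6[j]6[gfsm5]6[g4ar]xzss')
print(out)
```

['sh78', '6', '6', '6', 'xzss']

Matches to split on: at [4:8] → '[ji]'; at [9:12] → '[j]'; at [13:20] → '[gfsm5]'; at [21:27] → '[g4ar]'.
Splitting on the pattern gives 5 pieces.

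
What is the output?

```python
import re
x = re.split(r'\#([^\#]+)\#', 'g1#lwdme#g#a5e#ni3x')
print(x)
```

['g1', 'lwdme', 'g', 'a5e', 'ni3x']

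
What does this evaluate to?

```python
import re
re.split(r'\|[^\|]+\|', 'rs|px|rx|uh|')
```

Matches to split on: at [2:6] → '|px|'; at [8:12] → '|uh|'.
The string is cut at each match, leaving 3 pieces.

['rs', 'rx', '']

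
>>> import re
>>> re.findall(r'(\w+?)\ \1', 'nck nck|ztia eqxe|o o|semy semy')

The backreference `\1` re-matches whatever the first group consumed, character for character.
Walking the string: at [0:7] match 'nck nck', group 1 = 'nck'; at [18:21] match 'o o', group 1 = 'o'; at [22:31] match 'semy semy', group 1 = 'semy'.
With a single group, `findall` returns only what that group captured — 3 items.

['nck', 'o', 'semy']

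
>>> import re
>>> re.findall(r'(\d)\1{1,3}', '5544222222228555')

A backreference is literal: `\1` must see the identical characters the first group matched.
Walking the string: at [0:2] match '55', group 1 = '5'; at [2:4] match '44', group 1 = '4'; at [4:8] match '2222', group 1 = '2'; at [8:12] match '2222', group 1 = '2'; at [13:16] match '555', group 1 = '5'.
One capturing group, so `findall` returns just the captured substring from each match — 5 in all.

['5', '4', '2', '2', '5']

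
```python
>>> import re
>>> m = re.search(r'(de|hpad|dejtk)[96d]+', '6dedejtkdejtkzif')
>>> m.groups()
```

`search` walks the string left to right and returns the first match it finds.
The match spans [1:4] → 'ded'.
Captured: group 1 = 'de'.

('de',)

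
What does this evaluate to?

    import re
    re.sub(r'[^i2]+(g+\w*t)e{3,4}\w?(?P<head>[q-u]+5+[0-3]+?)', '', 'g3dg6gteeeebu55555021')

'21'

The pattern matches one or more of any character except [i2]; then one or more of a literal 'g', then zero or more of a word character, then the literal 't' (captured); then 3 to 4 of a literal 'e', then optionally a word character; then one or more of a character in [q-u], then one or more of a literal '5', then one or more of a character in [0-3] (lazy) (captured as 'head').
A `+?`/`*?`/`{m,n}?` starts at its minimum and grows only as far as needed for what follows to match.
Matches: at [0:19] → 'g3dg6gteeeebu555550'.
Each match is replaced by ''.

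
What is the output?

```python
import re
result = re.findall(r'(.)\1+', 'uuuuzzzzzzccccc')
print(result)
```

['u', 'z', 'c']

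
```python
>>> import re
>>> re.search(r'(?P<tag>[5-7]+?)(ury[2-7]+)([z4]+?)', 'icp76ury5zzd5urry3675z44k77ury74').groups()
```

Pattern: one or more of a character in [5-7] (lazy) (captured as 'tag'); then the literal 'ury', then one or more of a character in [2-7] (captured); then one or more of one of [z4] (lazy) (captured).
Because the quantifier is non-greedy, it stops expanding at the earliest point where the rest of the pattern can succeed.
`re.search` tries every starting position until one works.
The match spans [3:10] → '76ury5z'.
Captured: group 1 = '76', group 2 = 'ury5', group 3 = 'z'.

('76', 'ury5', 'z')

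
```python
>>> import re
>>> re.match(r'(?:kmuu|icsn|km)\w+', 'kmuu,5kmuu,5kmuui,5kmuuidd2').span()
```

(0, 4)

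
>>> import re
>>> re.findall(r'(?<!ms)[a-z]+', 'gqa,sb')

['gqa', 'sb']

The negative lookaround is zero-width — it rules out positions where the adjacent text would match, without consuming anything.
Scanning left to right: at [0:3] → 'gqa'; at [4:6] → 'sb'.
No capturing groups, so `findall` returns the 2 full match strings.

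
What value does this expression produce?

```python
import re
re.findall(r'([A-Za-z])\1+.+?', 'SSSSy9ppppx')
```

['S', 'p']

`\1` has to match the exact text group 1 already captured.
Walking the string: at [0:5] match 'SSSSy', group 1 = 'S'; at [6:11] match 'ppppx', group 1 = 'p'.
`findall` collects group 1 from each match (2 total).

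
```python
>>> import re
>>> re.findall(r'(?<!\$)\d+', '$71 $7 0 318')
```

['1', '0', '318']

The negative lookahead/lookbehind blocks any match where the forbidden context is present.
Since nothing is captured, `findall` lists the 3 matched substrings directly.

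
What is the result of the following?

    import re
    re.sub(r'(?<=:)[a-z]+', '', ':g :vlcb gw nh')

Lookahead/lookbehind check context without consuming it, so the matched span excludes the asserted characters.
Each match is replaced by ''.

': : gw nh'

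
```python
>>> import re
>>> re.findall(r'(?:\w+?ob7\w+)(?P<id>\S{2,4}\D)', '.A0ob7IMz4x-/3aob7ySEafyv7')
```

['-/3ao']

This matches one or more of a word character (lazy), then the literal 'ob7', then one or more of a word character (non-capturing group); then 2 to 4 of a non-whitespace character, then a non-digit (captured as 'id').
Matches: at [1:16] match 'A0ob7IMz4x-/3ao', group 1 = '-/3ao'.
`findall` collects group 1 from the one match (1 total).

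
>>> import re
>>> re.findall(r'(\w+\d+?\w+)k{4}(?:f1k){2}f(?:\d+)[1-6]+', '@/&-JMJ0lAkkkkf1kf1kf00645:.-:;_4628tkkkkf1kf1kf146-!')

['JMJ0lA', '_4628t']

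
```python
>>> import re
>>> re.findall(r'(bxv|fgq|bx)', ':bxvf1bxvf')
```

['bxv', 'bxv']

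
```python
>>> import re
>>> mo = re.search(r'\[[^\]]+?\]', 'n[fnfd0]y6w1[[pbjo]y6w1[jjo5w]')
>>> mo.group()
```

The match spans [1:8] → '[fnfd0]'.

'[fnfd0]'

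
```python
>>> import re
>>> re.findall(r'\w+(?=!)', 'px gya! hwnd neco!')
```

['gya', 'neco']

Because the assertion is zero-width, the text it checks is not consumed and won't appear in the result.
Walking the string: at [3:6] → 'gya'; at [13:17] → 'neco'.
Since nothing is captured, `findall` lists the 2 matched substrings directly.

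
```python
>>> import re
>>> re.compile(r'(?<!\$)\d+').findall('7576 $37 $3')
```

['7576', '7']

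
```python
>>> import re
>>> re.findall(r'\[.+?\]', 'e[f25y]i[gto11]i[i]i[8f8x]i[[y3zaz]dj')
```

['[f25y]', '[gto11]', '[i]', '[8f8x]', '[[y3zaz]']

A non-greedy quantifier consumes as few characters as it can — just enough that the remainder of the pattern still matches from where it stops; whatever follows it matches normally.
Walking the string: at [1:7] → '[f25y]'; at [8:15] → '[gto11]'; at [16:19] → '[i]'; at [20:26] → '[8f8x]'; at [27:35] → '[[y3zaz]'.
With no groups in the pattern, `findall` gives back each whole match — 5 here.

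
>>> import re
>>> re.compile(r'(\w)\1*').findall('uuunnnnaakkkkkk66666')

`\1` is not a pattern — it's the concrete string captured by group 1, re-applied verbatim.
Scanning left to right: at [0:3] match 'uuu', group 1 = 'u'; at [3:7] match 'nnnn', group 1 = 'n'; at [7:9] match 'aa', group 1 = 'a'; at [9:15] match 'kkkkkk', group 1 = 'k'; at [15:20] match '66666', group 1 = '6'.
One capturing group, so `findall` returns just the captured substring from each match — 5 in all.

['u', 'n', 'a', 'k', '6']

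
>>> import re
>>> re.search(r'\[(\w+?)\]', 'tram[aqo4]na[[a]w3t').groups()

The match spans [4:10] → '[aqo4]'.
Captured: group 1 = 'aqo4'.

('aqo4',)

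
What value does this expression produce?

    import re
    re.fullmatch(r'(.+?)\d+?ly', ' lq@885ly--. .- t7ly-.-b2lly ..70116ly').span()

(0, 38)

Pattern: one or more of any character (lazy) (captured); then one or more of a digit (lazy), then the literal 'ly'.
`re.fullmatch` is like wrapping the pattern in `^…$` (in single-line mode).
The match spans [0:38] → ' lq@885ly--. .- t7ly-.-b2lly ..70116ly'.
Captured: group 1 = ' lq@885ly--. .- t7ly-.-b2lly ..'.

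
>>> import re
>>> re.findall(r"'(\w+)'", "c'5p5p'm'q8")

['5p5p']

Scanning left to right: at [1:7] match "'5p5p'", group 1 = '5p5p'.
Because there's exactly one group, `findall` drops the full match and keeps group 1 from the one hit.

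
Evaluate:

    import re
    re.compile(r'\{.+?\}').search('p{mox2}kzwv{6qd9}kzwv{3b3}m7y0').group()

`search` walks the string left to right and returns the first match it finds.
The match spans [1:7] → '{mox2}'.

'{mox2}'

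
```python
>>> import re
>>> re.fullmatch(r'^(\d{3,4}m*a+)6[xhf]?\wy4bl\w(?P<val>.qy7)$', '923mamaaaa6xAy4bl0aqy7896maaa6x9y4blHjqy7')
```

None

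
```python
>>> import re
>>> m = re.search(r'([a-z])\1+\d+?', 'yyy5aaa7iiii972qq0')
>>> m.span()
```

(0, 4)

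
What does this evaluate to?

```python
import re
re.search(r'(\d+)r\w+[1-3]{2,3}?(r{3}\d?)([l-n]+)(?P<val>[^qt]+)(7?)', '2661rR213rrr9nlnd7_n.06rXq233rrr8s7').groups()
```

('2661', 'rrr9', 'nln', 'd7_n.06rX', '')

Pattern: one or more of a digit (captured); then a literal 'r', then one or more of a word character, then 2 to 3 of a character in [1-3] (lazy); then exactly 3 of the literal 'r', then optionally a digit (captured); then one or more of a character in [l-n] (captured); then one or more of any character except [qt] (captured as 'val'); then optionally a literal '7' (captured).
`search` walks the string left to right and returns the first match it finds.
The match spans [0:25] → '2661rR213rrr9nlnd7_n.06rX'.
Captured: group 1 = '2661', group 2 = 'rrr9', group 3 = 'nln', group 4 = 'd7_n.06rX', group 5 = ''.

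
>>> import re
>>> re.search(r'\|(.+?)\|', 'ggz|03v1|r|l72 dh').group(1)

'03v1'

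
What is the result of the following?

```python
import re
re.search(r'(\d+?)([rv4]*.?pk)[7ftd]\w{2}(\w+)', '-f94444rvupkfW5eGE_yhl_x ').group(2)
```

The match spans [2:24] → '94444rvupkfW5eGE_yhl_x'.
Captured: group 1 = '9', group 2 = '4444rvupk', group 3 = 'eGE_yhl_x'.

'4444rvupk'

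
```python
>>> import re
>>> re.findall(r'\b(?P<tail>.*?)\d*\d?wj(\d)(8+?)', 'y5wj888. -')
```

[('y', '8', '8')]

The pattern matches a word boundary (`\b`, zero-width); then zero or more of any character (lazy) (captured as 'tail'); then zero or more of a digit, then optionally a digit, then the literal 'wj'; then a digit (captured); then one or more of a literal '8' (lazy) (captured).
Matches: at [0:6] match 'y5wj88', groups = ('y', '8', '8').
`findall` packs the 3 group values into a tuple for every match.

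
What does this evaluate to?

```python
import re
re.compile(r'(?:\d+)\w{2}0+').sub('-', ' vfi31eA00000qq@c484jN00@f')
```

`sub` substitutes '-' at each match site.

' vfi-qq@c-@f'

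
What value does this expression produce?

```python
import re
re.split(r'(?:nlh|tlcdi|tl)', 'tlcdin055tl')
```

['', 'n055', '']

`|` is ordered: at each position the engine commits to the first alternative that works.
`split` removes every match and returns the 3 fragments in between.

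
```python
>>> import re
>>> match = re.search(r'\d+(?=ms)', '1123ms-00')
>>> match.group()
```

The lookaround is zero-width — it requires the adjacent text to match without consuming it, so the asserted text isn't part of the match.
`re.search` tries every starting position until one works.
The match spans [0:4] → '1123'.

'1123'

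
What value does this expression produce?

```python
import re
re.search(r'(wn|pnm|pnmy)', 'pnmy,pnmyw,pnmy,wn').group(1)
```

'pnm'

Alternation tries branches left to right and keeps the first one that lets the overall match succeed at that position.
Unlike `match`, `search` isn't anchored — it looks for the pattern anywhere in the string.
The match spans [0:3] → 'pnm'.
Captured: group 1 = 'pnm'.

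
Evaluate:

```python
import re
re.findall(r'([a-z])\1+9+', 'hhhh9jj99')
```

['h', 'j']

`\1` is not a pattern — it's the concrete string captured by group 1, re-applied verbatim.
With a single group, `findall` returns only what that group captured — 2 items.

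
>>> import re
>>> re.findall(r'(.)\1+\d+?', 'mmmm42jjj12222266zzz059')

['m', 'j', '2', 'z']

After group 1 captures some text, `\1` only succeeds where that same text appears again.
Because there's exactly one group, `findall` drops the full match and keeps group 1 from each hit.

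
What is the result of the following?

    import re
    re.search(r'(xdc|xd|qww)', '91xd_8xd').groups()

('xd',)

The match spans [2:4] → 'xd'.
Captured: group 1 = 'xd'.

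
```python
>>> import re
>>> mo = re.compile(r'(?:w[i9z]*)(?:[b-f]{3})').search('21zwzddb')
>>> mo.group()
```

The pattern matches a literal 'w', then zero or more of one of [i9z] (non-capturing group); then exactly 3 of a character in [b-f] (non-capturing group).
`re.search` scans for the first position where the pattern succeeds.
The match spans [3:8] → 'wzddb'.

'wzddb'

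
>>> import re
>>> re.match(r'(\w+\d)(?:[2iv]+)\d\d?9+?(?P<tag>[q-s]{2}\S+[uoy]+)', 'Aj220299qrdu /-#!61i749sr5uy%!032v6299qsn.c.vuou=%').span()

(0, 12)

`re.match` won't scan ahead — the pattern has to work from the very first character.
The match spans [0:12] → 'Aj220299qrdu'.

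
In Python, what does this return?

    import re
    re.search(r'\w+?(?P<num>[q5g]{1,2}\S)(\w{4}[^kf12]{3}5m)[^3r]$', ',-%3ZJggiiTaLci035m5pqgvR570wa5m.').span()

(3, 33)

This matches one or more of a word character (lazy); then 1 to 2 of one of [q5g], then a non-whitespace character (captured as 'num'); then exactly 4 of a word character, then exactly 3 of any character except [kf12], then the literal '5m' (captured); then any character except [3r]; then anchored at the end.
The match spans [3:33] → '3ZJggiiTaLci035m5pqgvR570wa5m.'.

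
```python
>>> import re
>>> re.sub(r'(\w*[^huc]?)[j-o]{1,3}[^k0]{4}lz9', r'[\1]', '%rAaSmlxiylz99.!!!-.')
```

'%[rAaS]9.!!!-.'

`\1` in the replacement pulls in group 1's text for each match.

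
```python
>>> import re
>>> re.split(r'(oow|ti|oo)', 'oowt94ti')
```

['', 'oow', 't94', 'ti', '']

`|` is ordered: at each position the engine commits to the first alternative that works.
Because the pattern has a capturing group, `split` also inserts each captured text between the pieces.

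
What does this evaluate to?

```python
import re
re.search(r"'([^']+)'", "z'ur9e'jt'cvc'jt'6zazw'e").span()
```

(1, 7)

The match spans [1:7] → "'ur9e'".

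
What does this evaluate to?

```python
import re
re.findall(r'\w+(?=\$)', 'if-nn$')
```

Because the assertion is zero-width, the text it checks is not consumed and won't appear in the result.
`findall` yields the raw match text (1 of them) because the pattern has no groups.

['nn']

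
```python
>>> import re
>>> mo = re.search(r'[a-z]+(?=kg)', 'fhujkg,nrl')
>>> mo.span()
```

(0, 4)

Because the assertion is zero-width, the text it checks is not consumed and won't appear in the result.
`re.search` scans for the first position where the pattern succeeds.
The match spans [0:4] → 'fhuj'.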